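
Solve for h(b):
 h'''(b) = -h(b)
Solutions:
 h(b) = C3*exp(-b) + (C1*sin(sqrt(3)*b/2) + C2*cos(sqrt(3)*b/2))*exp(b/2)


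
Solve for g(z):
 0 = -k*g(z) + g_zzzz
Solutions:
 g(z) = C1*exp(-k^(1/4)*z) + C2*exp(k^(1/4)*z) + C3*exp(-I*k^(1/4)*z) + C4*exp(I*k^(1/4)*z)


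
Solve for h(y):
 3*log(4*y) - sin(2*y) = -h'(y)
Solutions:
 h(y) = C1 - 3*y*log(y) - 6*y*log(2) + 3*y - cos(2*y)/2


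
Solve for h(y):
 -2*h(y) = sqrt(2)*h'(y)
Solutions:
 h(y) = C1*exp(-sqrt(2)*y)


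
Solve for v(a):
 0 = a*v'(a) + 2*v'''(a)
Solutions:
 v(a) = C1 + Integral(C2*airyai(-2^(2/3)*a/2) + C3*airybi(-2^(2/3)*a/2), a)


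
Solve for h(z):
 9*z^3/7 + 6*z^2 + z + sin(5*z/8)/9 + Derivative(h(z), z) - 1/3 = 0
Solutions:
 h(z) = C1 - 9*z^4/28 - 2*z^3 - z^2/2 + z/3 + 8*cos(5*z/8)/45


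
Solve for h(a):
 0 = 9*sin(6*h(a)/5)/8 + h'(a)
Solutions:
 9*a/8 + 5*log(cos(6*h(a)/5) - 1)/12 - 5*log(cos(6*h(a)/5) + 1)/12 = C1


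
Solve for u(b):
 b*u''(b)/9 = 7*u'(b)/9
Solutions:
 u(b) = C1 + C2*b^8


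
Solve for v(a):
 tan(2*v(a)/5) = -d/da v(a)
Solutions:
 v(a) = -5*asin(C1*exp(-2*a/5))/2 + 5*pi/2
 v(a) = 5*asin(C1*exp(-2*a/5))/2


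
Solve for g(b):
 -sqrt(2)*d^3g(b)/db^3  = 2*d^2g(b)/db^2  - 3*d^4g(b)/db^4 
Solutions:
 g(b) = C1 + C2*b + C3*exp(b*(sqrt(2) + sqrt(26))/6) + C4*exp(b*(-sqrt(26) + sqrt(2))/6)


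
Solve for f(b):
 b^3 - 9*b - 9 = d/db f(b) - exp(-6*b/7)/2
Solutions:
 f(b) = C1 + b^4/4 - 9*b^2/2 - 9*b - 7*exp(-6*b/7)/12


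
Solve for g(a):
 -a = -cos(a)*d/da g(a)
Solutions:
 g(a) = C1 + Integral(a/cos(a), a)


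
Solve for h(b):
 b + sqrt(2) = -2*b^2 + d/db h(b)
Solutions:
 h(b) = C1 + 2*b^3/3 + b^2/2 + sqrt(2)*b


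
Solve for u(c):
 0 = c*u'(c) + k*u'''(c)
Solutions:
 u(c) = C1 + Integral(C2*airyai(c*(-1/k)^(1/3)) + C3*airybi(c*(-1/k)^(1/3)), c)


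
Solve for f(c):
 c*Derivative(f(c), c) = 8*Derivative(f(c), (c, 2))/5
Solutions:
 f(c) = C1 + C2*erfi(sqrt(5)*c/4)


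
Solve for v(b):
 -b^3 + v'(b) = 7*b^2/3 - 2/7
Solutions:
 v(b) = C1 + b^4/4 + 7*b^3/9 - 2*b/7


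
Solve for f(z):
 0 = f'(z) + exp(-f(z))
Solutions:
 f(z) = log(C1 - z)


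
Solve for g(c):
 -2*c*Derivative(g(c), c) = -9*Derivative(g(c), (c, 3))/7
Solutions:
 g(c) = C1 + Integral(C2*airyai(42^(1/3)*c/3) + C3*airybi(42^(1/3)*c/3), c)


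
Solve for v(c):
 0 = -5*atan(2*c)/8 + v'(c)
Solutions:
 v(c) = C1 + 5*c*atan(2*c)/8 - 5*log(4*c^2 + 1)/32


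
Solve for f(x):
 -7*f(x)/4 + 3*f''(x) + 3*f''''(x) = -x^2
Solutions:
 f(x) = C1*exp(-sqrt(6)*x*sqrt(-3 + sqrt(30))/6) + C2*exp(sqrt(6)*x*sqrt(-3 + sqrt(30))/6) + C3*sin(sqrt(6)*x*sqrt(3 + sqrt(30))/6) + C4*cos(sqrt(6)*x*sqrt(3 + sqrt(30))/6) + 4*x^2/7 + 96/49


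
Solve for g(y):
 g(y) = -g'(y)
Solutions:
 g(y) = C1*exp(-y)


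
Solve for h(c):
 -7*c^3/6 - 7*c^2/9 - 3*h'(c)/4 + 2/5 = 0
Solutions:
 h(c) = C1 - 7*c^4/18 - 28*c^3/81 + 8*c/15


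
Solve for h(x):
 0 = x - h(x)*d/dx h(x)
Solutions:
 h(x) = -sqrt(C1 + x^2)
 h(x) = sqrt(C1 + x^2)


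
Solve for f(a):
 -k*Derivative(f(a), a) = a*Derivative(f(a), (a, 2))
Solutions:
 f(a) = C1 + a^(1 - re(k))*(C2*sin(log(a)*Abs(im(k))) + C3*cos(log(a)*im(k)))


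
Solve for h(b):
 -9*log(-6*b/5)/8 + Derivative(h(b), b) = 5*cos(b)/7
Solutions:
 h(b) = C1 + 9*b*log(-b)/8 - 9*b*log(5)/8 - 9*b/8 + 9*b*log(6)/8 + 5*sin(b)/7


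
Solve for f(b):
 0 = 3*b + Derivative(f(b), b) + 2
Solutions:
 f(b) = C1 - 3*b^2/2 - 2*b


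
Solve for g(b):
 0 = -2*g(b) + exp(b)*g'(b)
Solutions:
 g(b) = C1*exp(-2*exp(-b))


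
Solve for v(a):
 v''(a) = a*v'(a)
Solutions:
 v(a) = C1 + C2*erfi(sqrt(2)*a/2)


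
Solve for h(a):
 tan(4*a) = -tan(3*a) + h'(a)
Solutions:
 h(a) = C1 - log(cos(3*a))/3 - log(cos(4*a))/4


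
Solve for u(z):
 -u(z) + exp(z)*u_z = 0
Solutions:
 u(z) = C1*exp(-exp(-z))


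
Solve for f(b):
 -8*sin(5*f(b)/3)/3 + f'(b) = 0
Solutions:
 -8*b/3 + 3*log(cos(5*f(b)/3) - 1)/10 - 3*log(cos(5*f(b)/3) + 1)/10 = C1


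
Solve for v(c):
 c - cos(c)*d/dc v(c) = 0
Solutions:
 v(c) = C1 + Integral(c/cos(c), c)


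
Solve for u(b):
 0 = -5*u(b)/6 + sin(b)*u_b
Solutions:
 u(b) = C1*(cos(b) - 1)^(5/12)/(cos(b) + 1)^(5/12)


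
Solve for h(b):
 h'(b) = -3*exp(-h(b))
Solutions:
 h(b) = log(C1 - 3*b)


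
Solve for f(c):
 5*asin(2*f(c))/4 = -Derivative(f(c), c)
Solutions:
 Integral(1/asin(2*_y), (_y, f(c))) = C1 - 5*c/4


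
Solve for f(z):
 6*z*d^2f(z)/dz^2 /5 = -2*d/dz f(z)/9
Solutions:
 f(z) = C1 + C2*z^(22/27)


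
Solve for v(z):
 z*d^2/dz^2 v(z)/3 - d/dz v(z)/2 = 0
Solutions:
 v(z) = C1 + C2*z^(5/2)


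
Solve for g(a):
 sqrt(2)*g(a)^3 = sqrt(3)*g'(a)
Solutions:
 g(a) = -sqrt(6)*sqrt(-1/(C1 + sqrt(6)*a))/2
 g(a) = sqrt(6)*sqrt(-1/(C1 + sqrt(6)*a))/2


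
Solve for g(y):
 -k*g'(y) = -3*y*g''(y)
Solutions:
 g(y) = C1 + y^(re(k)/3 + 1)*(C2*sin(log(y)*Abs(im(k))/3) + C3*cos(log(y)*im(k)/3))


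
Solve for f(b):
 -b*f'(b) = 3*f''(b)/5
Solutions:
 f(b) = C1 + C2*erf(sqrt(30)*b/6)


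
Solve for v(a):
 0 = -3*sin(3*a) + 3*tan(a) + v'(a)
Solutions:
 v(a) = C1 + 3*log(cos(a)) - cos(3*a)


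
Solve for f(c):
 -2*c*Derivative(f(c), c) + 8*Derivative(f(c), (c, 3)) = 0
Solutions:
 f(c) = C1 + Integral(C2*airyai(2^(1/3)*c/2) + C3*airybi(2^(1/3)*c/2), c)


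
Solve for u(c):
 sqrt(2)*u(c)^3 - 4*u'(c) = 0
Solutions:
 u(c) = -sqrt(2)*sqrt(-1/(C1 + sqrt(2)*c))
 u(c) = sqrt(2)*sqrt(-1/(C1 + sqrt(2)*c))


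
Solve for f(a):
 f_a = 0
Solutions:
 f(a) = C1


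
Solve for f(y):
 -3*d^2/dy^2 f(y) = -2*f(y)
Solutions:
 f(y) = C1*exp(-sqrt(6)*y/3) + C2*exp(sqrt(6)*y/3)


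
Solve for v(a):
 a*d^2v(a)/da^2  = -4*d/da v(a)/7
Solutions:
 v(a) = C1 + C2*a^(3/7)


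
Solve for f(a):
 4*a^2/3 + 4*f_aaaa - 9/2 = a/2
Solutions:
 f(a) = C1 + C2*a + C3*a^2 + C4*a^3 - a^6/1080 + a^5/960 + 3*a^4/64


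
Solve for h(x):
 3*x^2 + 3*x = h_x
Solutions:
 h(x) = C1 + x^3 + 3*x^2/2


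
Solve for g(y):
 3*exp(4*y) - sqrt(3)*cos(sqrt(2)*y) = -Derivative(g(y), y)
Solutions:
 g(y) = C1 - 3*exp(4*y)/4 + sqrt(6)*sin(sqrt(2)*y)/2


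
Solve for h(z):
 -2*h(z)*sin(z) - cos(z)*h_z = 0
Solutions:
 h(z) = C1*cos(z)^2


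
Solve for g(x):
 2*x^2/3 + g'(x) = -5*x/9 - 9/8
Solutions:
 g(x) = C1 - 2*x^3/9 - 5*x^2/18 - 9*x/8


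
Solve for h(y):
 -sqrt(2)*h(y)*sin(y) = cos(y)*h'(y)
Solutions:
 h(y) = C1*cos(y)^(sqrt(2))


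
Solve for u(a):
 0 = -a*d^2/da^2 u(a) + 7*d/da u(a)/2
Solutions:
 u(a) = C1 + C2*a^(9/2)


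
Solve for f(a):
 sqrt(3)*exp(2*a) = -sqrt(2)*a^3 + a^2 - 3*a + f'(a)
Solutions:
 f(a) = C1 + sqrt(2)*a^4/4 - a^3/3 + 3*a^2/2 + sqrt(3)*exp(2*a)/2


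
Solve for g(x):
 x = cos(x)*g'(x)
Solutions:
 g(x) = C1 + Integral(x/cos(x), x)


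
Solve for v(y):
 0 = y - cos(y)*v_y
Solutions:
 v(y) = C1 + Integral(y/cos(y), y)


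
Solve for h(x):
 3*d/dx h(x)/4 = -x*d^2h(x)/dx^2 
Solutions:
 h(x) = C1 + C2*x^(1/4)


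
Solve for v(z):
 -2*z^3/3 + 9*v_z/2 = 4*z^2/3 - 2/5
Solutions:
 v(z) = C1 + z^4/27 + 8*z^3/81 - 4*z/45


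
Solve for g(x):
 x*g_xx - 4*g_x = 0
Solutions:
 g(x) = C1 + C2*x^5


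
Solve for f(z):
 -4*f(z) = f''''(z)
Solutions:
 f(z) = (C1*sin(z) + C2*cos(z))*exp(-z) + (C3*sin(z) + C4*cos(z))*exp(z)


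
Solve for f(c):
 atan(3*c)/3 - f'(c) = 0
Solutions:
 f(c) = C1 + c*atan(3*c)/3 - log(9*c^2 + 1)/18


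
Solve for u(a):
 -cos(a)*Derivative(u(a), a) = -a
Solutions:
 u(a) = C1 + Integral(a/cos(a), a)


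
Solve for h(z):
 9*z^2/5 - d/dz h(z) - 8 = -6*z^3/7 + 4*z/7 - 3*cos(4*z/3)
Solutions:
 h(z) = C1 + 3*z^4/14 + 3*z^3/5 - 2*z^2/7 - 8*z + 9*sin(4*z/3)/4


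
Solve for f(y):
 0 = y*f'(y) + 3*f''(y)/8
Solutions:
 f(y) = C1 + C2*erf(2*sqrt(3)*y/3)


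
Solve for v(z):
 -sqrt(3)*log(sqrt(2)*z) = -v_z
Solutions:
 v(z) = C1 + sqrt(3)*z*log(z) - sqrt(3)*z + sqrt(3)*z*log(2)/2


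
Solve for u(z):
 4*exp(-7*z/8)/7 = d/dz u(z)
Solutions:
 u(z) = C1 - 32*exp(-7*z/8)/49


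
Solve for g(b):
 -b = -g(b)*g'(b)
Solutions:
 g(b) = -sqrt(C1 + b^2)
 g(b) = sqrt(C1 + b^2)


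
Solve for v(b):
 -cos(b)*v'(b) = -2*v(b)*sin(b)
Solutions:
 v(b) = C1/cos(b)^2


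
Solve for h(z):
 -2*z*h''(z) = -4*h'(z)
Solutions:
 h(z) = C1 + C2*z^3


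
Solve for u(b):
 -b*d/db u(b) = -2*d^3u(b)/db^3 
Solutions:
 u(b) = C1 + Integral(C2*airyai(2^(2/3)*b/2) + C3*airybi(2^(2/3)*b/2), b)


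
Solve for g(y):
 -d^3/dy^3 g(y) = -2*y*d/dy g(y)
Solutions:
 g(y) = C1 + Integral(C2*airyai(2^(1/3)*y) + C3*airybi(2^(1/3)*y), y)


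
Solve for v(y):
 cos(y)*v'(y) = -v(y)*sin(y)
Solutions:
 v(y) = C1*cos(y)


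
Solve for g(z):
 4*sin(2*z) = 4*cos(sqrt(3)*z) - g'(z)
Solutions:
 g(z) = C1 + 4*sqrt(3)*sin(sqrt(3)*z)/3 + 2*cos(2*z)


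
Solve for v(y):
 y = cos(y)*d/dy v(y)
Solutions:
 v(y) = C1 + Integral(y/cos(y), y)


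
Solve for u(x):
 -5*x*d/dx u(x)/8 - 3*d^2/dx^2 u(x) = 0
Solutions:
 u(x) = C1 + C2*erf(sqrt(15)*x/12)


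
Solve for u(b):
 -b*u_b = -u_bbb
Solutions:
 u(b) = C1 + Integral(C2*airyai(b) + C3*airybi(b), b)


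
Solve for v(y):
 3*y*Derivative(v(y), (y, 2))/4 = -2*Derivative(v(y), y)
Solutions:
 v(y) = C1 + C2/y^(5/3)


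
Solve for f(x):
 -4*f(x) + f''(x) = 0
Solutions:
 f(x) = C1*exp(-2*x) + C2*exp(2*x)


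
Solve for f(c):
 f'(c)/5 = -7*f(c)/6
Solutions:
 f(c) = C1*exp(-35*c/6)


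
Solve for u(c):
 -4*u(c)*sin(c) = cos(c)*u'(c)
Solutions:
 u(c) = C1*cos(c)^4


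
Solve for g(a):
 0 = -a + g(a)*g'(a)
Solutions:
 g(a) = -sqrt(C1 + a^2)
 g(a) = sqrt(C1 + a^2)


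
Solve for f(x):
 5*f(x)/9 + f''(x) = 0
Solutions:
 f(x) = C1*sin(sqrt(5)*x/3) + C2*cos(sqrt(5)*x/3)


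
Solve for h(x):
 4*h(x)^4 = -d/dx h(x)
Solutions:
 h(x) = (-3^(2/3) - 3*3^(1/6)*I)*(1/(C1 + 4*x))^(1/3)/6
 h(x) = (-3^(2/3) + 3*3^(1/6)*I)*(1/(C1 + 4*x))^(1/3)/6
 h(x) = (1/(C1 + 12*x))^(1/3)


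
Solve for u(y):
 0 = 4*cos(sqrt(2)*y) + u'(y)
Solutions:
 u(y) = C1 - 2*sqrt(2)*sin(sqrt(2)*y)


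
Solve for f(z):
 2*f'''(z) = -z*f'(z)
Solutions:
 f(z) = C1 + Integral(C2*airyai(-2^(2/3)*z/2) + C3*airybi(-2^(2/3)*z/2), z)


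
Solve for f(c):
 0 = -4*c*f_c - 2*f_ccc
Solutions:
 f(c) = C1 + Integral(C2*airyai(-2^(1/3)*c) + C3*airybi(-2^(1/3)*c), c)


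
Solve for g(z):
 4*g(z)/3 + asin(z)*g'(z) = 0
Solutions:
 g(z) = C1*exp(-4*Integral(1/asin(z), z)/3)


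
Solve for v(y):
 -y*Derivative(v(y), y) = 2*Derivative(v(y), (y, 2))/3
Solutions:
 v(y) = C1 + C2*erf(sqrt(3)*y/2)


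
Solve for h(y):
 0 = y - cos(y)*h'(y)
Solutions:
 h(y) = C1 + Integral(y/cos(y), y)


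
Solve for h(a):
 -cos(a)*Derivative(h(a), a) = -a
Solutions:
 h(a) = C1 + Integral(a/cos(a), a)


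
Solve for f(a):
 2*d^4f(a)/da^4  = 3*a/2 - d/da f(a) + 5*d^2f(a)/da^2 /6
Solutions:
 f(a) = C1 + C2*exp(a*(5/(sqrt(2791) + 54)^(1/3) + (sqrt(2791) + 54)^(1/3))/12)*sin(sqrt(3)*a*(-(sqrt(2791) + 54)^(1/3) + 5/(sqrt(2791) + 54)^(1/3))/12) + C3*exp(a*(5/(sqrt(2791) + 54)^(1/3) + (sqrt(2791) + 54)^(1/3))/12)*cos(sqrt(3)*a*(-(sqrt(2791) + 54)^(1/3) + 5/(sqrt(2791) + 54)^(1/3))/12) + C4*exp(-a*(5/(sqrt(2791) + 54)^(1/3) + (sqrt(2791) + 54)^(1/3))/6) + 3*a^2/4 + 5*a/4


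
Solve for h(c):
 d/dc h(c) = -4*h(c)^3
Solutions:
 h(c) = -sqrt(2)*sqrt(-1/(C1 - 4*c))/2
 h(c) = sqrt(2)*sqrt(-1/(C1 - 4*c))/2


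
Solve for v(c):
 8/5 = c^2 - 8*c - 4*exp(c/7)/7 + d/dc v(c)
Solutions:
 v(c) = C1 - c^3/3 + 4*c^2 + 8*c/5 + 4*exp(c/7)


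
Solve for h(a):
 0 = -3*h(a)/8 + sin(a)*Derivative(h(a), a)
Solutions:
 h(a) = C1*(cos(a) - 1)^(3/16)/(cos(a) + 1)^(3/16)


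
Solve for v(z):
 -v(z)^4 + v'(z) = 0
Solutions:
 v(z) = (-1/(C1 + 3*z))^(1/3)
 v(z) = (-1/(C1 + z))^(1/3)*(-3^(2/3) - 3*3^(1/6)*I)/6
 v(z) = (-1/(C1 + z))^(1/3)*(-3^(2/3) + 3*3^(1/6)*I)/6


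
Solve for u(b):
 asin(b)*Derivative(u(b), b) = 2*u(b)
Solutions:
 u(b) = C1*exp(2*Integral(1/asin(b), b))


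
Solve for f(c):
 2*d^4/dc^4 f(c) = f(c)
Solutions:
 f(c) = C1*exp(-2^(3/4)*c/2) + C2*exp(2^(3/4)*c/2) + C3*sin(2^(3/4)*c/2) + C4*cos(2^(3/4)*c/2)


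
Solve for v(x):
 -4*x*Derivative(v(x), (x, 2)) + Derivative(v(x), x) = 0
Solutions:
 v(x) = C1 + C2*x^(5/4)


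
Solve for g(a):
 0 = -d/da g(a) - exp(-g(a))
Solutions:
 g(a) = log(C1 - a)


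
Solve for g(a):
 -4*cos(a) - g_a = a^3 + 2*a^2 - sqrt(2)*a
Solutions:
 g(a) = C1 - a^4/4 - 2*a^3/3 + sqrt(2)*a^2/2 - 4*sin(a)


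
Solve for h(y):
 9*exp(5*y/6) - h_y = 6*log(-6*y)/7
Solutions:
 h(y) = C1 - 6*y*log(-y)/7 + 6*y*(1 - log(6))/7 + 54*exp(5*y/6)/5


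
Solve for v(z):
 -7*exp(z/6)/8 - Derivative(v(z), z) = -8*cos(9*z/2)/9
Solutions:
 v(z) = C1 - 21*exp(z/6)/4 + 16*sin(9*z/2)/81


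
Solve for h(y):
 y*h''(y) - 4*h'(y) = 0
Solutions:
 h(y) = C1 + C2*y^5


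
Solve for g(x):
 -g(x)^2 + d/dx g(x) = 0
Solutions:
 g(x) = -1/(C1 + x)


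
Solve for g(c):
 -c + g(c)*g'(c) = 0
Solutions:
 g(c) = -sqrt(C1 + c^2)
 g(c) = sqrt(C1 + c^2)


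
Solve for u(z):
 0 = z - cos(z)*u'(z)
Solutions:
 u(z) = C1 + Integral(z/cos(z), z)


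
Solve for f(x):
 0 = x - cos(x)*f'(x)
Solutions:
 f(x) = C1 + Integral(x/cos(x), x)


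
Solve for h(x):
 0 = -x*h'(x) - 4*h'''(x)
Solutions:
 h(x) = C1 + Integral(C2*airyai(-2^(1/3)*x/2) + C3*airybi(-2^(1/3)*x/2), x)


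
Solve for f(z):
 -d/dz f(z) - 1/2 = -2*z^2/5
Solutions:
 f(z) = C1 + 2*z^3/15 - z/2


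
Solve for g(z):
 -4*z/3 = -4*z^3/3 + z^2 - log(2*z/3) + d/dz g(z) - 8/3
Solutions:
 g(z) = C1 + z^4/3 - z^3/3 - 2*z^2/3 + z*log(z) + z*log(2/3) + 5*z/3


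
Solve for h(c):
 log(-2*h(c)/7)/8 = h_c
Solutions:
 -8*Integral(1/(log(-_y) - log(7) + log(2)), (_y, h(c))) = C1 - c


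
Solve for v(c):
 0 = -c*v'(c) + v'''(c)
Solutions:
 v(c) = C1 + Integral(C2*airyai(c) + C3*airybi(c), c)


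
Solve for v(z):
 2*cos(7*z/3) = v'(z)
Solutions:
 v(z) = C1 + 6*sin(7*z/3)/7


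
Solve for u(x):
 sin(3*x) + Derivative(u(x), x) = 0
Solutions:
 u(x) = C1 + cos(3*x)/3


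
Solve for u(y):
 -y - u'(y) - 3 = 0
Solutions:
 u(y) = C1 - y^2/2 - 3*y


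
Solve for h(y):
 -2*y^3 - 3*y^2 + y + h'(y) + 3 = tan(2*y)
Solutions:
 h(y) = C1 + y^4/2 + y^3 - y^2/2 - 3*y - log(cos(2*y))/2


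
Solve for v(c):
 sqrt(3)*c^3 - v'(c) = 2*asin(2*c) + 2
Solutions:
 v(c) = C1 + sqrt(3)*c^4/4 - 2*c*asin(2*c) - 2*c - sqrt(1 - 4*c^2)


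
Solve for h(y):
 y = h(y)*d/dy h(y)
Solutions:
 h(y) = -sqrt(C1 + y^2)
 h(y) = sqrt(C1 + y^2)


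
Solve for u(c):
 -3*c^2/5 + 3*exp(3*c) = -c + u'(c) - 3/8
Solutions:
 u(c) = C1 - c^3/5 + c^2/2 + 3*c/8 + exp(3*c)


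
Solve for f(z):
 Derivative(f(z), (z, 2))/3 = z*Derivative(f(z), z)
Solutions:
 f(z) = C1 + C2*erfi(sqrt(6)*z/2)


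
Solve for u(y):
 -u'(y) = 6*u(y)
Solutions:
 u(y) = C1*exp(-6*y)


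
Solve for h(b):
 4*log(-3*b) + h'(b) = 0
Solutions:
 h(b) = C1 - 4*b*log(-b) + 4*b*(1 - log(3))


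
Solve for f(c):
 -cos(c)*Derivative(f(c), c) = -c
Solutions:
 f(c) = C1 + Integral(c/cos(c), c)


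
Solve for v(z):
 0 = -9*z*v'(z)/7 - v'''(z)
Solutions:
 v(z) = C1 + Integral(C2*airyai(-21^(2/3)*z/7) + C3*airybi(-21^(2/3)*z/7), z)


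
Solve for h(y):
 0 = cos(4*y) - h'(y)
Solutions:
 h(y) = C1 + sin(4*y)/4


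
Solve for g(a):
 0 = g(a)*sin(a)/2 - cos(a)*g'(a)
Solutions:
 g(a) = C1/sqrt(cos(a))


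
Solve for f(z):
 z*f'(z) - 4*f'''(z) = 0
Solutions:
 f(z) = C1 + Integral(C2*airyai(2^(1/3)*z/2) + C3*airybi(2^(1/3)*z/2), z)


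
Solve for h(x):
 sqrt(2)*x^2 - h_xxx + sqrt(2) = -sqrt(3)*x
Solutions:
 h(x) = C1 + C2*x + C3*x^2 + sqrt(2)*x^5/60 + sqrt(3)*x^4/24 + sqrt(2)*x^3/6


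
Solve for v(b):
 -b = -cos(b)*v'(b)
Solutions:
 v(b) = C1 + Integral(b/cos(b), b)


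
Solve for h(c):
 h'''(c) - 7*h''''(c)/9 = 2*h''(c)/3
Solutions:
 h(c) = C1 + C2*c + (C3*sin(sqrt(87)*c/14) + C4*cos(sqrt(87)*c/14))*exp(9*c/14)


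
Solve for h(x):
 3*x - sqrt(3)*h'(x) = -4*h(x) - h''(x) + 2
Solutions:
 h(x) = -3*x/4 + (C1*sin(sqrt(13)*x/2) + C2*cos(sqrt(13)*x/2))*exp(sqrt(3)*x/2) - 3*sqrt(3)/16 + 1/2


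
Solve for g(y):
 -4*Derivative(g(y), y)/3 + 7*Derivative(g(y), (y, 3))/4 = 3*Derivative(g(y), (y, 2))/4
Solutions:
 g(y) = C1 + C2*exp(y*(9 - 5*sqrt(57))/42) + C3*exp(y*(9 + 5*sqrt(57))/42)


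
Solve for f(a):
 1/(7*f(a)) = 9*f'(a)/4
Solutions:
 f(a) = -sqrt(C1 + 56*a)/21
 f(a) = sqrt(C1 + 56*a)/21


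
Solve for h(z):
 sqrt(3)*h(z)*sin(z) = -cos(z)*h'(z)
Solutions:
 h(z) = C1*cos(z)^(sqrt(3))


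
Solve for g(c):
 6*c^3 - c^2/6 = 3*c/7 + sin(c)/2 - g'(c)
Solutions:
 g(c) = C1 - 3*c^4/2 + c^3/18 + 3*c^2/14 - cos(c)/2


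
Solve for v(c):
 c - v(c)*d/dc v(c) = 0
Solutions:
 v(c) = -sqrt(C1 + c^2)
 v(c) = sqrt(C1 + c^2)


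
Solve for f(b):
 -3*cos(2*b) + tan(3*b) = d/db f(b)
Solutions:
 f(b) = C1 - log(cos(3*b))/3 - 3*sin(2*b)/2


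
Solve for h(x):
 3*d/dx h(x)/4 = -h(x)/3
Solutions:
 h(x) = C1*exp(-4*x/9)


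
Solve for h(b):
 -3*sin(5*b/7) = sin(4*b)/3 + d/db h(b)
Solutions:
 h(b) = C1 + 21*cos(5*b/7)/5 + cos(4*b)/12


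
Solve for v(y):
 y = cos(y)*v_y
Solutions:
 v(y) = C1 + Integral(y/cos(y), y)


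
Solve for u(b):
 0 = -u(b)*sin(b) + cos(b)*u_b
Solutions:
 u(b) = C1/cos(b)


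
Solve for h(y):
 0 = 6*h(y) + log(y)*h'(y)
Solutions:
 h(y) = C1*exp(-6*li(y))


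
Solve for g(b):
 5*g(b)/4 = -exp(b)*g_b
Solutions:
 g(b) = C1*exp(5*exp(-b)/4)


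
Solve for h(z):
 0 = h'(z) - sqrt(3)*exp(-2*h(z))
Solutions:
 h(z) = log(-sqrt(C1 + 2*sqrt(3)*z))
 h(z) = log(C1 + 2*sqrt(3)*z)/2


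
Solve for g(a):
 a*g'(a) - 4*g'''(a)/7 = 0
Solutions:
 g(a) = C1 + Integral(C2*airyai(14^(1/3)*a/2) + C3*airybi(14^(1/3)*a/2), a)


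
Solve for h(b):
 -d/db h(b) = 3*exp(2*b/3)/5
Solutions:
 h(b) = C1 - 9*exp(2*b/3)/10


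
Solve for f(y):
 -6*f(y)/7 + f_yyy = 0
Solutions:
 f(y) = C3*exp(6^(1/3)*7^(2/3)*y/7) + (C1*sin(2^(1/3)*3^(5/6)*7^(2/3)*y/14) + C2*cos(2^(1/3)*3^(5/6)*7^(2/3)*y/14))*exp(-6^(1/3)*7^(2/3)*y/14)


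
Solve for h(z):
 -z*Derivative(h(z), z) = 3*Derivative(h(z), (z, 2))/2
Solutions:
 h(z) = C1 + C2*erf(sqrt(3)*z/3)


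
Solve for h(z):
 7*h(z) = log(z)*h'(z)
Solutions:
 h(z) = C1*exp(7*li(z))


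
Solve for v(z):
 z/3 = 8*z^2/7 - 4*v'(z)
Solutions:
 v(z) = C1 + 2*z^3/21 - z^2/24


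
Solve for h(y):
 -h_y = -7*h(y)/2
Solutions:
 h(y) = C1*exp(7*y/2)


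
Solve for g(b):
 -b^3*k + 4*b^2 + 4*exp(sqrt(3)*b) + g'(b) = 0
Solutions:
 g(b) = C1 + b^4*k/4 - 4*b^3/3 - 4*sqrt(3)*exp(sqrt(3)*b)/3


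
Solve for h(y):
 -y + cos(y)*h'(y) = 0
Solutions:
 h(y) = C1 + Integral(y/cos(y), y)


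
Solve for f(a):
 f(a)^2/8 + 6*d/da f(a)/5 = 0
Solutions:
 f(a) = 48/(C1 + 5*a)


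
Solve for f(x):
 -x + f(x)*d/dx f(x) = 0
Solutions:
 f(x) = -sqrt(C1 + x^2)
 f(x) = sqrt(C1 + x^2)


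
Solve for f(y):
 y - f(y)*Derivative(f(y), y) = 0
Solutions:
 f(y) = -sqrt(C1 + y^2)
 f(y) = sqrt(C1 + y^2)


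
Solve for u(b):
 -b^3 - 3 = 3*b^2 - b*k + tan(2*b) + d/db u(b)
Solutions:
 u(b) = C1 - b^4/4 - b^3 + b^2*k/2 - 3*b + log(cos(2*b))/2


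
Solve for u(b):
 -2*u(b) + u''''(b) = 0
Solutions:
 u(b) = C1*exp(-2^(1/4)*b) + C2*exp(2^(1/4)*b) + C3*sin(2^(1/4)*b) + C4*cos(2^(1/4)*b)


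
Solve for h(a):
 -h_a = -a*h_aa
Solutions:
 h(a) = C1 + C2*a^2


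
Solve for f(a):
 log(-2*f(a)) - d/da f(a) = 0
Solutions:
 -Integral(1/(log(-_y) + log(2)), (_y, f(a))) = C1 - a


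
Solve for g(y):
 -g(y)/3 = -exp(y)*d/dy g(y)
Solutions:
 g(y) = C1*exp(-exp(-y)/3)


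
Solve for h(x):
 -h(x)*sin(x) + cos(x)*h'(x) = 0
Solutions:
 h(x) = C1/cos(x)


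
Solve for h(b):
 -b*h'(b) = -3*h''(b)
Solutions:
 h(b) = C1 + C2*erfi(sqrt(6)*b/6)


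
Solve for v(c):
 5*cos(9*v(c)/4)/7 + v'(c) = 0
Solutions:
 5*c/7 - 2*log(sin(9*v(c)/4) - 1)/9 + 2*log(sin(9*v(c)/4) + 1)/9 = C1


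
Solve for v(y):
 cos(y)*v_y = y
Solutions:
 v(y) = C1 + Integral(y/cos(y), y)


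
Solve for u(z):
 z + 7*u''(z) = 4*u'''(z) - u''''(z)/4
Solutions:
 u(z) = C1 + C2*z + C3*exp(2*z) + C4*exp(14*z) - z^3/42 - 2*z^2/49


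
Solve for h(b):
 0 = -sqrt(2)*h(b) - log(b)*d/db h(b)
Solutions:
 h(b) = C1*exp(-sqrt(2)*li(b))


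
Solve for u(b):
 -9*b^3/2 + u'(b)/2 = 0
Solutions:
 u(b) = C1 + 9*b^4/4


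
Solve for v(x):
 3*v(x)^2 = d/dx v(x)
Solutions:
 v(x) = -1/(C1 + 3*x)


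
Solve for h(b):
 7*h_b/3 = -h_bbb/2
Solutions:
 h(b) = C1 + C2*sin(sqrt(42)*b/3) + C3*cos(sqrt(42)*b/3)


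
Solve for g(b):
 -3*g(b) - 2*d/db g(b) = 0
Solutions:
 g(b) = C1*exp(-3*b/2)


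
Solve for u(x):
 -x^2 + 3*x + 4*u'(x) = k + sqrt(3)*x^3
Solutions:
 u(x) = C1 + k*x/4 + sqrt(3)*x^4/16 + x^3/12 - 3*x^2/8


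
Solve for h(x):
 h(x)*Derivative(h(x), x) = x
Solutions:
 h(x) = -sqrt(C1 + x^2)
 h(x) = sqrt(C1 + x^2)


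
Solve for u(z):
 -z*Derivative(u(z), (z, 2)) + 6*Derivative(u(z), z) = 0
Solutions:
 u(z) = C1 + C2*z^7


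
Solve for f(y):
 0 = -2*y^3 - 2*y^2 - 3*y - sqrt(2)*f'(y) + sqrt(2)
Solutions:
 f(y) = C1 - sqrt(2)*y^4/4 - sqrt(2)*y^3/3 - 3*sqrt(2)*y^2/4 + y


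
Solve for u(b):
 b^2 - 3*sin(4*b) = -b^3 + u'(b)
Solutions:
 u(b) = C1 + b^4/4 + b^3/3 + 3*cos(4*b)/4


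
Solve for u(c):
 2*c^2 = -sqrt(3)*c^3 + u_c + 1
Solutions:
 u(c) = C1 + sqrt(3)*c^4/4 + 2*c^3/3 - c


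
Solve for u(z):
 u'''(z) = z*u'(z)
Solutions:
 u(z) = C1 + Integral(C2*airyai(z) + C3*airybi(z), z)


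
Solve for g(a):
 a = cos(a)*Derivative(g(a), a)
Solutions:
 g(a) = C1 + Integral(a/cos(a), a)


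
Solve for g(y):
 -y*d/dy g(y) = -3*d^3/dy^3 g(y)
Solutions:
 g(y) = C1 + Integral(C2*airyai(3^(2/3)*y/3) + C3*airybi(3^(2/3)*y/3), y)


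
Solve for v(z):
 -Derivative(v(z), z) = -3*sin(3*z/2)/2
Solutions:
 v(z) = C1 - cos(3*z/2)


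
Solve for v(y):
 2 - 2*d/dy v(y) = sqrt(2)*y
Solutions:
 v(y) = C1 - sqrt(2)*y^2/4 + y


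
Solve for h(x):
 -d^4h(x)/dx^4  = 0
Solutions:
 h(x) = C1 + C2*x + C3*x^2 + C4*x^3


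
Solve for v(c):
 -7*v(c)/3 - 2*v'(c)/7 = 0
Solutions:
 v(c) = C1*exp(-49*c/6)


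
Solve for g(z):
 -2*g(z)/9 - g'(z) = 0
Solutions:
 g(z) = C1*exp(-2*z/9)


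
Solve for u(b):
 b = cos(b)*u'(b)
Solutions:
 u(b) = C1 + Integral(b/cos(b), b)


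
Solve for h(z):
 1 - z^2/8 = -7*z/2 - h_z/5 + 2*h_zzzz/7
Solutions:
 h(z) = C1 + C4*exp(10^(2/3)*7^(1/3)*z/10) + 5*z^3/24 - 35*z^2/4 - 5*z + (C2*sin(10^(2/3)*sqrt(3)*7^(1/3)*z/20) + C3*cos(10^(2/3)*sqrt(3)*7^(1/3)*z/20))*exp(-10^(2/3)*7^(1/3)*z/20)


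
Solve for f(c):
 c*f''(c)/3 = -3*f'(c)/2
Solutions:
 f(c) = C1 + C2/c^(7/2)


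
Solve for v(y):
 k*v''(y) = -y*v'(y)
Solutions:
 v(y) = C1 + C2*sqrt(k)*erf(sqrt(2)*y*sqrt(1/k)/2)


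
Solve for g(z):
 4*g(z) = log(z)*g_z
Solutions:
 g(z) = C1*exp(4*li(z))


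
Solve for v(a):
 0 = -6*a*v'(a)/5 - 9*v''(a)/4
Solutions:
 v(a) = C1 + C2*erf(2*sqrt(15)*a/15)


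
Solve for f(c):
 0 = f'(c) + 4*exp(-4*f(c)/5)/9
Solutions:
 f(c) = 5*log(-I*(C1 - 16*c/45)^(1/4))
 f(c) = 5*log(I*(C1 - 16*c/45)^(1/4))
 f(c) = 5*log(-(C1 - 16*c/45)^(1/4))
 f(c) = 5*log(C1 - 16*c/45)/4


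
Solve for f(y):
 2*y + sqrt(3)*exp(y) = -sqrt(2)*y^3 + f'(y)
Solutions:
 f(y) = C1 + sqrt(2)*y^4/4 + y^2 + sqrt(3)*exp(y)


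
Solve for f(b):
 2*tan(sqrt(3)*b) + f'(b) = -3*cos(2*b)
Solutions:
 f(b) = C1 + 2*sqrt(3)*log(cos(sqrt(3)*b))/3 - 3*sin(2*b)/2


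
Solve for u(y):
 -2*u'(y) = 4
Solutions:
 u(y) = C1 - 2*y


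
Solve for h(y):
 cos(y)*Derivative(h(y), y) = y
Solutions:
 h(y) = C1 + Integral(y/cos(y), y)


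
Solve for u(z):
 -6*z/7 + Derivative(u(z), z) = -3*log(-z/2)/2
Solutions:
 u(z) = C1 + 3*z^2/7 - 3*z*log(-z)/2 + 3*z*(log(2) + 1)/2


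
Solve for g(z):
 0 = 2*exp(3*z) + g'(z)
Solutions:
 g(z) = C1 - 2*exp(3*z)/3


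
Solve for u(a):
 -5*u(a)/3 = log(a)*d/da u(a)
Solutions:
 u(a) = C1*exp(-5*li(a)/3)


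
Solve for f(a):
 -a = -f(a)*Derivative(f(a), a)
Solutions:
 f(a) = -sqrt(C1 + a^2)
 f(a) = sqrt(C1 + a^2)


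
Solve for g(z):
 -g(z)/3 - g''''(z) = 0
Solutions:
 g(z) = (C1*sin(sqrt(2)*3^(3/4)*z/6) + C2*cos(sqrt(2)*3^(3/4)*z/6))*exp(-sqrt(2)*3^(3/4)*z/6) + (C3*sin(sqrt(2)*3^(3/4)*z/6) + C4*cos(sqrt(2)*3^(3/4)*z/6))*exp(sqrt(2)*3^(3/4)*z/6)


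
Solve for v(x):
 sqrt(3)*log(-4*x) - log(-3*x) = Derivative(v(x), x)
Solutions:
 v(x) = C1 + x*(-1 + sqrt(3))*log(-x) + x*(-sqrt(3) - log(3) + 1 + 2*sqrt(3)*log(2))


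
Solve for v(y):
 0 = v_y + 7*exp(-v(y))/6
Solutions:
 v(y) = log(C1 - 7*y/6)


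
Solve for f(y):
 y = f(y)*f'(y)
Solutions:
 f(y) = -sqrt(C1 + y^2)
 f(y) = sqrt(C1 + y^2)


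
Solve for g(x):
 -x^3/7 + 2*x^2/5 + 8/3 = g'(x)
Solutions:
 g(x) = C1 - x^4/28 + 2*x^3/15 + 8*x/3


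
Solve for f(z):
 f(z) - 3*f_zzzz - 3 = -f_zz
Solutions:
 f(z) = C1*exp(-sqrt(6)*z*sqrt(1 + sqrt(13))/6) + C2*exp(sqrt(6)*z*sqrt(1 + sqrt(13))/6) + C3*sin(sqrt(6)*z*sqrt(-1 + sqrt(13))/6) + C4*cos(sqrt(6)*z*sqrt(-1 + sqrt(13))/6) + 3


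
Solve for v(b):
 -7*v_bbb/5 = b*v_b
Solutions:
 v(b) = C1 + Integral(C2*airyai(-5^(1/3)*7^(2/3)*b/7) + C3*airybi(-5^(1/3)*7^(2/3)*b/7), b)


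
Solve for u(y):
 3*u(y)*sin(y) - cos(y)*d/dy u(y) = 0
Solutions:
 u(y) = C1/cos(y)^3


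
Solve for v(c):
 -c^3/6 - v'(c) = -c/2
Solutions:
 v(c) = C1 - c^4/24 + c^2/4


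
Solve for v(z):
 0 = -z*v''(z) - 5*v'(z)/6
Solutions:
 v(z) = C1 + C2*z^(1/6)


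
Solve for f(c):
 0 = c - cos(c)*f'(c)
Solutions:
 f(c) = C1 + Integral(c/cos(c), c)


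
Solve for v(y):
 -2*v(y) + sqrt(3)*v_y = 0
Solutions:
 v(y) = C1*exp(2*sqrt(3)*y/3)


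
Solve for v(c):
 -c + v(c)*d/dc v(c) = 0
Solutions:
 v(c) = -sqrt(C1 + c^2)
 v(c) = sqrt(C1 + c^2)


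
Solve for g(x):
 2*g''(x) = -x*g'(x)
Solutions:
 g(x) = C1 + C2*erf(x/2)


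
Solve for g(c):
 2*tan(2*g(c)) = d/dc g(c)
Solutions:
 g(c) = -asin(C1*exp(4*c))/2 + pi/2
 g(c) = asin(C1*exp(4*c))/2


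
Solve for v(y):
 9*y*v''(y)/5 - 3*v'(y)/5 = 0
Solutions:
 v(y) = C1 + C2*y^(4/3)


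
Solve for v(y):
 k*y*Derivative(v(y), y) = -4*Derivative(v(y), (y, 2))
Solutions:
 v(y) = Piecewise((-sqrt(2)*sqrt(pi)*C1*erf(sqrt(2)*sqrt(k)*y/4)/sqrt(k) - C2, (k > 0) | (k < 0)), (-C1*y - C2, True))


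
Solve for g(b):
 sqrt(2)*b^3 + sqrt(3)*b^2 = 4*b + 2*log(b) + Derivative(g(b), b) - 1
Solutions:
 g(b) = C1 + sqrt(2)*b^4/4 + sqrt(3)*b^3/3 - 2*b^2 - 2*b*log(b) + 3*b


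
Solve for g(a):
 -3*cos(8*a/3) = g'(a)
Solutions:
 g(a) = C1 - 9*sin(8*a/3)/8


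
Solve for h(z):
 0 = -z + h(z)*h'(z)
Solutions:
 h(z) = -sqrt(C1 + z^2)
 h(z) = sqrt(C1 + z^2)


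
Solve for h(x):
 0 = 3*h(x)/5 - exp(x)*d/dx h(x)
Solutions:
 h(x) = C1*exp(-3*exp(-x)/5)


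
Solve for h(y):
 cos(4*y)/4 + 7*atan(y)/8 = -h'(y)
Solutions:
 h(y) = C1 - 7*y*atan(y)/8 + 7*log(y^2 + 1)/16 - sin(4*y)/16


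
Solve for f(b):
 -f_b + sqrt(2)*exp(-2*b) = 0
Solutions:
 f(b) = C1 - sqrt(2)*exp(-2*b)/2


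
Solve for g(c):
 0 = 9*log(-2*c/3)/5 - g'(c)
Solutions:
 g(c) = C1 + 9*c*log(-c)/5 + 9*c*(-log(3) - 1 + log(2))/5


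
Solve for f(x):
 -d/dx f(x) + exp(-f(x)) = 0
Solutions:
 f(x) = log(C1 + x)


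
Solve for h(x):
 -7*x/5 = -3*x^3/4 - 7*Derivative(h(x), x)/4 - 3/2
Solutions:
 h(x) = C1 - 3*x^4/28 + 2*x^2/5 - 6*x/7


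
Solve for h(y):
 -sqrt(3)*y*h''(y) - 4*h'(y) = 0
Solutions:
 h(y) = C1 + C2*y^(1 - 4*sqrt(3)/3)


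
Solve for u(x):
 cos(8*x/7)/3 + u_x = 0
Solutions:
 u(x) = C1 - 7*sin(8*x/7)/24


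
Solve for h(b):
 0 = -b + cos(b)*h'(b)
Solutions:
 h(b) = C1 + Integral(b/cos(b), b)


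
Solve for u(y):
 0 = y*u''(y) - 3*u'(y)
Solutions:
 u(y) = C1 + C2*y^4


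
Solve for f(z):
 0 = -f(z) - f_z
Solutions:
 f(z) = C1*exp(-z)


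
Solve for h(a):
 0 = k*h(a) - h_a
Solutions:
 h(a) = C1*exp(a*k)


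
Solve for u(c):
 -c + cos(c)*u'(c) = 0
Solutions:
 u(c) = C1 + Integral(c/cos(c), c)


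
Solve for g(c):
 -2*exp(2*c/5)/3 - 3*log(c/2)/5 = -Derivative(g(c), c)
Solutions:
 g(c) = C1 + 3*c*log(c)/5 + 3*c*(-1 - log(2))/5 + 5*exp(2*c/5)/3


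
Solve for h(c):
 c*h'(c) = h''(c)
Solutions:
 h(c) = C1 + C2*erfi(sqrt(2)*c/2)


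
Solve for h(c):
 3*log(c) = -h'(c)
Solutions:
 h(c) = C1 - 3*c*log(c) + 3*c


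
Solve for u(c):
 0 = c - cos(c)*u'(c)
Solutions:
 u(c) = C1 + Integral(c/cos(c), c)


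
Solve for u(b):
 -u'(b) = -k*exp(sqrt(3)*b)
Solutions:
 u(b) = C1 + sqrt(3)*k*exp(sqrt(3)*b)/3


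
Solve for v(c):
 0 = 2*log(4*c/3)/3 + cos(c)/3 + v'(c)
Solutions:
 v(c) = C1 - 2*c*log(c)/3 - 2*c*log(2) + 2*c/3 + 2*c*log(6)/3 - sin(c)/3


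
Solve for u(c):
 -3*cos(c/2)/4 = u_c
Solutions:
 u(c) = C1 - 3*sin(c/2)/2


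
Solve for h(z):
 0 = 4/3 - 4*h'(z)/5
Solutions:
 h(z) = C1 + 5*z/3


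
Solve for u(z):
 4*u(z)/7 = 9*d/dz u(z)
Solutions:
 u(z) = C1*exp(4*z/63)


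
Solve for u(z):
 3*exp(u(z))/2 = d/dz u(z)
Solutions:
 u(z) = log(-1/(C1 + 3*z)) + log(2)


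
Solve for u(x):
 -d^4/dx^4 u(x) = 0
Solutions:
 u(x) = C1 + C2*x + C3*x^2 + C4*x^3


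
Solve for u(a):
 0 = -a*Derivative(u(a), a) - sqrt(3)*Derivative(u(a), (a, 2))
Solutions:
 u(a) = C1 + C2*erf(sqrt(2)*3^(3/4)*a/6)


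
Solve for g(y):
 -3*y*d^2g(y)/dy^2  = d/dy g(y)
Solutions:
 g(y) = C1 + C2*y^(2/3)


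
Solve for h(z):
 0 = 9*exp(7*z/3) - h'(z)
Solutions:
 h(z) = C1 + 27*exp(7*z/3)/7


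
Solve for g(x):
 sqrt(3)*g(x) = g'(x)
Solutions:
 g(x) = C1*exp(sqrt(3)*x)


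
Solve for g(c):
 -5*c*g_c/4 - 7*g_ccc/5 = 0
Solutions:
 g(c) = C1 + Integral(C2*airyai(-5^(2/3)*98^(1/3)*c/14) + C3*airybi(-5^(2/3)*98^(1/3)*c/14), c)


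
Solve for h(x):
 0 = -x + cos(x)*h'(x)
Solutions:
 h(x) = C1 + Integral(x/cos(x), x)


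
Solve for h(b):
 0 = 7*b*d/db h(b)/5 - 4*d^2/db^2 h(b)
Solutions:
 h(b) = C1 + C2*erfi(sqrt(70)*b/20)


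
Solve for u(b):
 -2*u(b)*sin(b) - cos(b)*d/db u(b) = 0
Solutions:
 u(b) = C1*cos(b)^2


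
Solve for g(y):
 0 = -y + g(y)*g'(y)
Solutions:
 g(y) = -sqrt(C1 + y^2)
 g(y) = sqrt(C1 + y^2)


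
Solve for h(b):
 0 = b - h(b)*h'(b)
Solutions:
 h(b) = -sqrt(C1 + b^2)
 h(b) = sqrt(C1 + b^2)


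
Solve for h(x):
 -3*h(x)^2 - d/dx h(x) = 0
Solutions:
 h(x) = 1/(C1 + 3*x)


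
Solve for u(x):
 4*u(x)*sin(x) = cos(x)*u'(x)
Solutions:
 u(x) = C1/cos(x)^4


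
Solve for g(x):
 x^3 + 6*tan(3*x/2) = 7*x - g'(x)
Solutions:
 g(x) = C1 - x^4/4 + 7*x^2/2 + 4*log(cos(3*x/2))


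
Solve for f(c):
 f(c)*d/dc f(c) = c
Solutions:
 f(c) = -sqrt(C1 + c^2)
 f(c) = sqrt(C1 + c^2)


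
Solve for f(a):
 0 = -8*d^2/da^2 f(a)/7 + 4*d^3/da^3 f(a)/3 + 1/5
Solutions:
 f(a) = C1 + C2*a + C3*exp(6*a/7) + 7*a^2/80


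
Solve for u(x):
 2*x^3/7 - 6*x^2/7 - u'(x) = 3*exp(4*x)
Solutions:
 u(x) = C1 + x^4/14 - 2*x^3/7 - 3*exp(4*x)/4


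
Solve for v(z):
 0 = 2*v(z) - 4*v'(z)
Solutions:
 v(z) = C1*exp(z/2)


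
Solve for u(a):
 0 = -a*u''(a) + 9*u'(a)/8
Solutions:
 u(a) = C1 + C2*a^(17/8)


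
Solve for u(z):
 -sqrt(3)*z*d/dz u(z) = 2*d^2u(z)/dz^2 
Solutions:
 u(z) = C1 + C2*erf(3^(1/4)*z/2)


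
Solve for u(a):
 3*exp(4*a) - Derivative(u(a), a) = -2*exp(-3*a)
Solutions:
 u(a) = C1 + 3*exp(4*a)/4 - 2*exp(-3*a)/3


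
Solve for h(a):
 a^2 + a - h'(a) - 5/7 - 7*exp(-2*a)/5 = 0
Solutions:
 h(a) = C1 + a^3/3 + a^2/2 - 5*a/7 + 7*exp(-2*a)/10


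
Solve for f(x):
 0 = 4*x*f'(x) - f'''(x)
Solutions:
 f(x) = C1 + Integral(C2*airyai(2^(2/3)*x) + C3*airybi(2^(2/3)*x), x)


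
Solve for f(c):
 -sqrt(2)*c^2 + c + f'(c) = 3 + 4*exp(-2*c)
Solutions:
 f(c) = C1 + sqrt(2)*c^3/3 - c^2/2 + 3*c - 2*exp(-2*c)


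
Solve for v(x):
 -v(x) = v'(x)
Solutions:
 v(x) = C1*exp(-x)


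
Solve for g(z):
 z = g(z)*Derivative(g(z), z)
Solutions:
 g(z) = -sqrt(C1 + z^2)
 g(z) = sqrt(C1 + z^2)


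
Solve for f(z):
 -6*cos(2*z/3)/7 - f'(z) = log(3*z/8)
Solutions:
 f(z) = C1 - z*log(z) - z*log(3) + z + 3*z*log(2) - 9*sin(2*z/3)/7


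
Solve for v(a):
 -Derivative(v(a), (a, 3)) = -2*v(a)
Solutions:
 v(a) = C3*exp(2^(1/3)*a) + (C1*sin(2^(1/3)*sqrt(3)*a/2) + C2*cos(2^(1/3)*sqrt(3)*a/2))*exp(-2^(1/3)*a/2)


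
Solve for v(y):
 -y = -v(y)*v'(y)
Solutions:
 v(y) = -sqrt(C1 + y^2)
 v(y) = sqrt(C1 + y^2)


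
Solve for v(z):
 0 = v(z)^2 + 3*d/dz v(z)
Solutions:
 v(z) = 3/(C1 + z)


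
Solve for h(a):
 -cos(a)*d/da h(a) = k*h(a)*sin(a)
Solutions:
 h(a) = C1*exp(k*log(cos(a)))


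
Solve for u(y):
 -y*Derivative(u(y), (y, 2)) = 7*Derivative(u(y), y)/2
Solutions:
 u(y) = C1 + C2/y^(5/2)


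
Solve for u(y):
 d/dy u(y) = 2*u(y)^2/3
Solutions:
 u(y) = -3/(C1 + 2*y)


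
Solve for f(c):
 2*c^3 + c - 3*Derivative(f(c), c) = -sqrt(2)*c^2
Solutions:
 f(c) = C1 + c^4/6 + sqrt(2)*c^3/9 + c^2/6


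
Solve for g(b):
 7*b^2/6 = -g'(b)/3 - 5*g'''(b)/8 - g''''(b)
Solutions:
 g(b) = C1 + C2*exp(b*(-10 + 25/(48*sqrt(2554) + 2429)^(1/3) + (48*sqrt(2554) + 2429)^(1/3))/48)*sin(sqrt(3)*b*(-(48*sqrt(2554) + 2429)^(1/3) + 25/(48*sqrt(2554) + 2429)^(1/3))/48) + C3*exp(b*(-10 + 25/(48*sqrt(2554) + 2429)^(1/3) + (48*sqrt(2554) + 2429)^(1/3))/48)*cos(sqrt(3)*b*(-(48*sqrt(2554) + 2429)^(1/3) + 25/(48*sqrt(2554) + 2429)^(1/3))/48) + C4*exp(-b*(25/(48*sqrt(2554) + 2429)^(1/3) + 5 + (48*sqrt(2554) + 2429)^(1/3))/24) - 7*b^3/6 + 105*b/8


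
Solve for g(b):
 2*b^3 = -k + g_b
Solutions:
 g(b) = C1 + b^4/2 + b*k


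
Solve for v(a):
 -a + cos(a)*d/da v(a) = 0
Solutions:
 v(a) = C1 + Integral(a/cos(a), a)


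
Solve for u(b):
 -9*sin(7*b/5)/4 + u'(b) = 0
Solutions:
 u(b) = C1 - 45*cos(7*b/5)/28


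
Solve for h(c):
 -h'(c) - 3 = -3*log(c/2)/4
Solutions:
 h(c) = C1 + 3*c*log(c)/4 - 15*c/4 - 3*c*log(2)/4


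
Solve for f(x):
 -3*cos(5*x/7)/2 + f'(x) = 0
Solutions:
 f(x) = C1 + 21*sin(5*x/7)/10


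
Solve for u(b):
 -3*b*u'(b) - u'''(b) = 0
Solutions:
 u(b) = C1 + Integral(C2*airyai(-3^(1/3)*b) + C3*airybi(-3^(1/3)*b), b)


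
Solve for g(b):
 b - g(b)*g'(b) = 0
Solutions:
 g(b) = -sqrt(C1 + b^2)
 g(b) = sqrt(C1 + b^2)


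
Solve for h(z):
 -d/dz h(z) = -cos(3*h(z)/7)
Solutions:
 -z - 7*log(sin(3*h(z)/7) - 1)/6 + 7*log(sin(3*h(z)/7) + 1)/6 = C1


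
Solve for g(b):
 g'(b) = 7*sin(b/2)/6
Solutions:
 g(b) = C1 - 7*cos(b/2)/3


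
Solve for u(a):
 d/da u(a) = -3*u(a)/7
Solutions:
 u(a) = C1*exp(-3*a/7)


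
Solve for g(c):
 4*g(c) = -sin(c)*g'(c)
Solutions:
 g(c) = C1*(cos(c)^2 + 2*cos(c) + 1)/(cos(c)^2 - 2*cos(c) + 1)


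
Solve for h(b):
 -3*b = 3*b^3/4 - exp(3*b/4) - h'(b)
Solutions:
 h(b) = C1 + 3*b^4/16 + 3*b^2/2 - 4*exp(3*b/4)/3


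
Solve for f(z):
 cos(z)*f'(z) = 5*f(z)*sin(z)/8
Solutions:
 f(z) = C1/cos(z)^(5/8)


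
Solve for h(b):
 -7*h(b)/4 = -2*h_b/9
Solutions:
 h(b) = C1*exp(63*b/8)


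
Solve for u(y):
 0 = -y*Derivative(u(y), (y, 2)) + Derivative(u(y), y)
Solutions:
 u(y) = C1 + C2*y^2


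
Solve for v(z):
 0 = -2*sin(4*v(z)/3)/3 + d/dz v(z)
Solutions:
 -2*z/3 + 3*log(cos(4*v(z)/3) - 1)/8 - 3*log(cos(4*v(z)/3) + 1)/8 = C1


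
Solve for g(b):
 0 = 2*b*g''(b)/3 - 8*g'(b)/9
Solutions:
 g(b) = C1 + C2*b^(7/3)


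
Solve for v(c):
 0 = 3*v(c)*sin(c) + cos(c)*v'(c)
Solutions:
 v(c) = C1*cos(c)^3


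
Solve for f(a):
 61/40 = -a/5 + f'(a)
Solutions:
 f(a) = C1 + a^2/10 + 61*a/40


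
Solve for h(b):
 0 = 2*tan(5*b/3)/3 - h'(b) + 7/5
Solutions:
 h(b) = C1 + 7*b/5 - 2*log(cos(5*b/3))/5


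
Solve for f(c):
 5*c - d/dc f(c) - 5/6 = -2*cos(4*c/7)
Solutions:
 f(c) = C1 + 5*c^2/2 - 5*c/6 + 7*sin(4*c/7)/2


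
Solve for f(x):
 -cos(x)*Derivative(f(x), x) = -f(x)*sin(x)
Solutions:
 f(x) = C1/cos(x)


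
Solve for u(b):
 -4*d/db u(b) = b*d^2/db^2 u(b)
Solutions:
 u(b) = C1 + C2/b^3


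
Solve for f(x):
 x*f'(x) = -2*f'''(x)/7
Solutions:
 f(x) = C1 + Integral(C2*airyai(-2^(2/3)*7^(1/3)*x/2) + C3*airybi(-2^(2/3)*7^(1/3)*x/2), x)


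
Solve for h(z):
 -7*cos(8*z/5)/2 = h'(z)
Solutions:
 h(z) = C1 - 35*sin(8*z/5)/16


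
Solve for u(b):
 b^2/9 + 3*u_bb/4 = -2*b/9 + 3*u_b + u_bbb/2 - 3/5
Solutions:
 u(b) = C1 + b^3/81 + 5*b^2/108 + 683*b/3240 + (C2*sin(sqrt(87)*b/4) + C3*cos(sqrt(87)*b/4))*exp(3*b/4)


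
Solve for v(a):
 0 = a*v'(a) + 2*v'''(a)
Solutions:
 v(a) = C1 + Integral(C2*airyai(-2^(2/3)*a/2) + C3*airybi(-2^(2/3)*a/2), a)


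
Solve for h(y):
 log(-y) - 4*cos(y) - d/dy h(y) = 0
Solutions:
 h(y) = C1 + y*log(-y) - y - 4*sin(y)


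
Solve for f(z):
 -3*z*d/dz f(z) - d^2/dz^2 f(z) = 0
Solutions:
 f(z) = C1 + C2*erf(sqrt(6)*z/2)


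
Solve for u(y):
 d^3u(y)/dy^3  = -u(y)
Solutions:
 u(y) = C3*exp(-y) + (C1*sin(sqrt(3)*y/2) + C2*cos(sqrt(3)*y/2))*exp(y/2)


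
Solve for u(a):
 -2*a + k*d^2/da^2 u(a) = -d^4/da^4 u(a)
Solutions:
 u(a) = C1 + C2*a + C3*exp(-a*sqrt(-k)) + C4*exp(a*sqrt(-k)) + a^3/(3*k)


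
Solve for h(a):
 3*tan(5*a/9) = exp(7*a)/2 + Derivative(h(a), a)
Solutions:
 h(a) = C1 - exp(7*a)/14 - 27*log(cos(5*a/9))/5


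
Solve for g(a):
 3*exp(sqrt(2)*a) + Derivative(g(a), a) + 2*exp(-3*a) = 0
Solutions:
 g(a) = C1 - 3*sqrt(2)*exp(sqrt(2)*a)/2 + 2*exp(-3*a)/3


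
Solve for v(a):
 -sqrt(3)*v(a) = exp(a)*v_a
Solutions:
 v(a) = C1*exp(sqrt(3)*exp(-a))


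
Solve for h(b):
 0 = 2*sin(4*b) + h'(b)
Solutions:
 h(b) = C1 + cos(4*b)/2


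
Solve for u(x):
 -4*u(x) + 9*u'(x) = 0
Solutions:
 u(x) = C1*exp(4*x/9)


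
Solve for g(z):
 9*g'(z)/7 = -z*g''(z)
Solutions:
 g(z) = C1 + C2/z^(2/7)


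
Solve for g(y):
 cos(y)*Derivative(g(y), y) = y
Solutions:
 g(y) = C1 + Integral(y/cos(y), y)


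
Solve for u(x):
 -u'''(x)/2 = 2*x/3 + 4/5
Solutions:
 u(x) = C1 + C2*x + C3*x^2 - x^4/18 - 4*x^3/15


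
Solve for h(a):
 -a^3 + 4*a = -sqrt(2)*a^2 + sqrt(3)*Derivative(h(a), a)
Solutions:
 h(a) = C1 - sqrt(3)*a^4/12 + sqrt(6)*a^3/9 + 2*sqrt(3)*a^2/3


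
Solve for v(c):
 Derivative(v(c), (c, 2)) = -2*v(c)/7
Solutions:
 v(c) = C1*sin(sqrt(14)*c/7) + C2*cos(sqrt(14)*c/7)


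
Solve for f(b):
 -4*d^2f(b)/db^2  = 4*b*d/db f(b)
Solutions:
 f(b) = C1 + C2*erf(sqrt(2)*b/2)


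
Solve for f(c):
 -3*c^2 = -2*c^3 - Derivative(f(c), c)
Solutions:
 f(c) = C1 - c^4/2 + c^3


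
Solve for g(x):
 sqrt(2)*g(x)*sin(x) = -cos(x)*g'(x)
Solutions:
 g(x) = C1*cos(x)^(sqrt(2))


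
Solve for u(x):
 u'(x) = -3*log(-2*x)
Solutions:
 u(x) = C1 - 3*x*log(-x) + 3*x*(1 - log(2))


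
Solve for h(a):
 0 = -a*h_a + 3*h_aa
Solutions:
 h(a) = C1 + C2*erfi(sqrt(6)*a/6)


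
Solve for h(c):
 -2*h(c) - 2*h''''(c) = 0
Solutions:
 h(c) = (C1*sin(sqrt(2)*c/2) + C2*cos(sqrt(2)*c/2))*exp(-sqrt(2)*c/2) + (C3*sin(sqrt(2)*c/2) + C4*cos(sqrt(2)*c/2))*exp(sqrt(2)*c/2)


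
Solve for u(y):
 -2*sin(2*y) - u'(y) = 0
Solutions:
 u(y) = C1 + cos(2*y)


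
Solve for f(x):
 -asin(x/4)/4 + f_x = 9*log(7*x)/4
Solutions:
 f(x) = C1 + 9*x*log(x)/4 + x*asin(x/4)/4 - 9*x/4 + 9*x*log(7)/4 + sqrt(16 - x^2)/4
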